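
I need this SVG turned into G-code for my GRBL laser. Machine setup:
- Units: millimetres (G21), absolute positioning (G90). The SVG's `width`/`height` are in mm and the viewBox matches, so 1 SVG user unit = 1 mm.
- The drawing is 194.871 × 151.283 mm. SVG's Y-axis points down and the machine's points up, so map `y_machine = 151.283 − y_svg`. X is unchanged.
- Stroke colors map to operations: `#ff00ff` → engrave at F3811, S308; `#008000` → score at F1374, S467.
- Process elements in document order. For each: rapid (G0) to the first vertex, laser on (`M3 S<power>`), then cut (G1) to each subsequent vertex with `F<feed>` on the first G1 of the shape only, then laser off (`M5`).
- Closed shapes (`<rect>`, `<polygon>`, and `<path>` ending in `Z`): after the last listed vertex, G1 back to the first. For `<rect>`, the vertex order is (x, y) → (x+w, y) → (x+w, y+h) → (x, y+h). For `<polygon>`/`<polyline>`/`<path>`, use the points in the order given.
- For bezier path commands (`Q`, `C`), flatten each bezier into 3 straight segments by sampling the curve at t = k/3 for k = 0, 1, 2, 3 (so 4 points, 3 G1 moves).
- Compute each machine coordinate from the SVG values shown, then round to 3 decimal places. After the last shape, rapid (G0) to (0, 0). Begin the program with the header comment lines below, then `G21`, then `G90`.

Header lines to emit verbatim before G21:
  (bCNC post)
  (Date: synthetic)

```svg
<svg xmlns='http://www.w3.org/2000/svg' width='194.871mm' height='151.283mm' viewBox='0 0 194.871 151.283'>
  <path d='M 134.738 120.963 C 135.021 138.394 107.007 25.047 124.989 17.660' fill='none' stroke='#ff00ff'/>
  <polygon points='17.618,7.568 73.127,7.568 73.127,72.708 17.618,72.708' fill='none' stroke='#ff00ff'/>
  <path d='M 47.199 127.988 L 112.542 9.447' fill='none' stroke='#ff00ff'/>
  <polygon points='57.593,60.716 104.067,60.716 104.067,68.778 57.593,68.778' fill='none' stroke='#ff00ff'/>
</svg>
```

Since the viewBox matches the mm dimensions, user units are millimetres directly. The only transform is the Y-flip y_m = 151.283 − y_svg.

Shape 1 is a cubic bezier drawn with `<path>`. Its stroke #ff00ff means engrave at S308, F3811. After flipping Y the toolpath is (134.738,30.320) → (128.340,47.714) → (119.587,99.684) → (124.989,133.623).

Shape 2 is a rectangle drawn with `<polygon>`. Its stroke #ff00ff means engrave at S308, F3811. After flipping Y the toolpath is (17.618,143.715) → (73.127,143.715) → (73.127,78.575) → (17.618,78.575) → (17.618,143.715), returning to the start.

Shape 3 is a line segment drawn with `<path>`. Its stroke #ff00ff means engrave at S308, F3811. After flipping Y the toolpath is (47.199,23.295) → (112.542,141.836).

Shape 4 is a rectangle drawn with `<polygon>`. Its stroke #ff00ff means engrave at S308, F3811. After flipping Y the toolpath is (57.593,90.567) → (104.067,90.567) → (104.067,82.505) → (57.593,82.505) → (57.593,90.567), returning to the start.

(bCNC post)
(Date: synthetic)
G21
G90
G0 X134.738 Y30.320
M3 S308
G1 X128.340 Y47.714 F3811
G1 X119.587 Y99.684
G1 X124.989 Y133.623
M5
G0 X17.618 Y143.715
M3 S308
G1 X73.127 Y143.715 F3811
G1 X73.127 Y78.575
G1 X17.618 Y78.575
G1 X17.618 Y143.715
M5
G0 X47.199 Y23.295
M3 S308
G1 X112.542 Y141.836 F3811
M5
G0 X57.593 Y90.567
M3 S308
G1 X104.067 Y90.567 F3811
G1 X104.067 Y82.505
G1 X57.593 Y82.505
G1 X57.593 Y90.567
M5
G0 X0.000 Y0.000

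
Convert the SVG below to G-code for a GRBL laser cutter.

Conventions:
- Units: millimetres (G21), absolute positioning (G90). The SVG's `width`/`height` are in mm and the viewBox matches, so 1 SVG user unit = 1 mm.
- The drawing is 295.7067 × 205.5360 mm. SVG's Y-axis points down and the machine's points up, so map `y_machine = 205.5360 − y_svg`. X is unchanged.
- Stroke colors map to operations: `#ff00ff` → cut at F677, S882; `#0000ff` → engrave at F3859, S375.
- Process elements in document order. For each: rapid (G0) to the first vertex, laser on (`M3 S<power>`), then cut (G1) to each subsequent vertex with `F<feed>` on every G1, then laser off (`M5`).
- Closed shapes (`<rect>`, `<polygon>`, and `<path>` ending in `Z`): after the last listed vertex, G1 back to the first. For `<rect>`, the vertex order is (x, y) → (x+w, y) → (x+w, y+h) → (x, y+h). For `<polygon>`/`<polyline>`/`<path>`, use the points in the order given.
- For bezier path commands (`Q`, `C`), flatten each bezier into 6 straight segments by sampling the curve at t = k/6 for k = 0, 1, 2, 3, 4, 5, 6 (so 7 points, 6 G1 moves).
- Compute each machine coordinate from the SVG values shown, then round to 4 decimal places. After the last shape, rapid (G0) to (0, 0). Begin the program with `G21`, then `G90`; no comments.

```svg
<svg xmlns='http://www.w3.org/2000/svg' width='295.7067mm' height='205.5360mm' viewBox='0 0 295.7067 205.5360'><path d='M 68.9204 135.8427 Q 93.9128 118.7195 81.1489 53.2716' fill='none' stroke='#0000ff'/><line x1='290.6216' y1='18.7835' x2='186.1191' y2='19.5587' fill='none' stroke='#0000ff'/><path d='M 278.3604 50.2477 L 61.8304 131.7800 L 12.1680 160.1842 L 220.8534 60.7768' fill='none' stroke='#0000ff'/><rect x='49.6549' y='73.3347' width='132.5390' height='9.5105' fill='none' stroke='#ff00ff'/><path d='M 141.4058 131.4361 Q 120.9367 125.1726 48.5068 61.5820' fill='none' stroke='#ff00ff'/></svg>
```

G21
G90
G0 X68.9204 Y69.6933
M3 S375
G1 X76.2024 Y76.7434 F3859
G1 X81.3869 Y86.4782 F3859
G1 X84.4737 Y98.8977 F3859
G1 X85.4630 Y114.0019 F3859
G1 X84.3547 Y131.7908 F3859
G1 X81.1489 Y152.2644 F3859
M5
G0 X290.6216 Y186.7525
M3 S375
G1 X186.1191 Y185.9773 F3859
M5
G0 X278.3604 Y155.2883
M3 S375
G1 X61.8304 Y73.7560 F3859
G1 X12.1680 Y45.3518 F3859
G1 X220.8534 Y144.7592 F3859
M5
G0 X49.6549 Y132.2013
M3 S882
G1 X182.1939 Y132.2013 F677
G1 X182.1939 Y122.6908 F677
G1 X49.6549 Y122.6908 F677
G1 X49.6549 Y132.2013 F677
M5
G0 X141.4058 Y74.0999
M3 S882
G1 X133.1394 Y77.7802 F677
G1 X121.9863 Y84.6452 F677
G1 X107.9465 Y94.6952 F677
G1 X91.0200 Y107.9299 F677
G1 X71.2067 Y124.3496 F677
G1 X48.5068 Y143.9540 F677
M5
G0 X0.0000 Y0.0000

1 u = 1 mm; y_m = 205.5360 − y.

[1] `<path>` quadratic bezier, #0000ff→engrave S375 F3859: (68.9204,69.6933) → (76.2024,76.7434) → (81.3869,86.4782) → (84.4737,98.8977) → (85.4630,114.0019) → (84.3547,131.7908) → (81.1489,152.2644)

[2] `<line>` line segment, #0000ff→engrave S375 F3859: (290.6216,186.7525) → (186.1191,185.9773)

[3] `<path>` open polyline, #0000ff→engrave S375 F3859: (278.3604,155.2883) → (61.8304,73.7560) → (12.1680,45.3518) → (220.8534,144.7592)

[4] `<rect>` rectangle, #ff00ff→cut S882 F677: (49.6549,132.2013) → (182.1939,132.2013) → (182.1939,122.6908) → (49.6549,122.6908) → (49.6549,132.2013) (closed)

[5] `<path>` quadratic bezier, #ff00ff→cut S882 F677: (141.4058,74.0999) → (133.1394,77.7802) → (121.9863,84.6452) → (107.9465,94.6952) → (91.0200,107.9299) → (71.2067,124.3496) → (48.5068,143.9540)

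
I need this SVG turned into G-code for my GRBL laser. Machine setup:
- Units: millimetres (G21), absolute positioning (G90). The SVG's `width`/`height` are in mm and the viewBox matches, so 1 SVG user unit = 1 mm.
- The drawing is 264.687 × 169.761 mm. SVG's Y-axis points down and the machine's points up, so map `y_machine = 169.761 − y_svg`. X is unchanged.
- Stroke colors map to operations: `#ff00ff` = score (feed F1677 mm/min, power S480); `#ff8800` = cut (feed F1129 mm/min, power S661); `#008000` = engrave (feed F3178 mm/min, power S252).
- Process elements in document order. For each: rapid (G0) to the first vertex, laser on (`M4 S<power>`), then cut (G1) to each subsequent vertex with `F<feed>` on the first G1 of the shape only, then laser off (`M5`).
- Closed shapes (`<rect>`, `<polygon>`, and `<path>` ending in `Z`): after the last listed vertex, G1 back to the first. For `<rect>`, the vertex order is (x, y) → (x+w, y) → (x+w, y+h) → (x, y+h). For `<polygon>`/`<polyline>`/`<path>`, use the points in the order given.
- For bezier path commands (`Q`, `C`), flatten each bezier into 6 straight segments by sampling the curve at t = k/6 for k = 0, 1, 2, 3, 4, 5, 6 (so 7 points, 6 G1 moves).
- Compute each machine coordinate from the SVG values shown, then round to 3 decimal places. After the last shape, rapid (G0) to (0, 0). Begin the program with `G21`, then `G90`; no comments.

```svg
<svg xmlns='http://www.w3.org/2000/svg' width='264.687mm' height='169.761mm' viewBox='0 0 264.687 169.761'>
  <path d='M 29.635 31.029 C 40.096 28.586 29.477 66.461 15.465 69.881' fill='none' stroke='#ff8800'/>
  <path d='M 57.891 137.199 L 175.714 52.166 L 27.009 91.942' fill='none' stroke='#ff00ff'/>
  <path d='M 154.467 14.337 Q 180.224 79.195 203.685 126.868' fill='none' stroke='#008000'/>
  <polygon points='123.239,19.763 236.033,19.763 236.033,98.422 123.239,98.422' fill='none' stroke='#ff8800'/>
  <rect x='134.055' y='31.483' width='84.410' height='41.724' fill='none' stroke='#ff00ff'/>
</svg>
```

Since the viewBox matches the mm dimensions, user units are millimetres directly. The only transform is the Y-flip y_m = 169.761 − y_svg.

Shape 1 is a cubic bezier drawn with `<path>`. Its stroke #ff8800 means cut at S661, F1129. After flipping Y the toolpath is (29.635,138.732) → (33.191,136.940) → (33.724,130.505) → (31.727,121.505) → (27.691,112.016) → (22.106,104.115) → (15.465,99.880).

Shape 2 is a open polyline drawn with `<path>`. Its stroke #ff00ff means score at S480, F1677. After flipping Y the toolpath is (57.891,32.562) → (175.714,117.595) → (27.009,77.819).

Shape 3 is a quadratic bezier drawn with `<path>`. Its stroke #008000 means engrave at S252, F3178. After flipping Y the toolpath is (154.467,155.424) → (162.989,134.282) → (171.383,114.095) → (179.650,94.862) → (187.789,76.584) → (195.801,59.261) → (203.685,42.893).

Shape 4 is a rectangle drawn with `<polygon>`. Its stroke #ff8800 means cut at S661, F1129. After flipping Y the toolpath is (123.239,149.998) → (236.033,149.998) → (236.033,71.339) → (123.239,71.339) → (123.239,149.998), returning to the start.

Shape 5 is a rectangle drawn with `<rect>`. Its stroke #ff00ff means score at S480, F1677. After flipping Y the toolpath is (134.055,138.278) → (218.465,138.278) → (218.465,96.554) → (134.055,96.554) → (134.055,138.278), returning to the start.

G21
G90
G0 X29.635 Y138.732
M4 S661
G1 X33.191 Y136.940 F1129
G1 X33.724 Y130.505
G1 X31.727 Y121.505
G1 X27.691 Y112.016
G1 X22.106 Y104.115
G1 X15.465 Y99.880
M5
G0 X57.891 Y32.562
M4 S480
G1 X175.714 Y117.595 F1677
G1 X27.009 Y77.819
M5
G0 X154.467 Y155.424
M4 S252
G1 X162.989 Y134.282 F3178
G1 X171.383 Y114.095
G1 X179.650 Y94.862
G1 X187.789 Y76.584
G1 X195.801 Y59.261
G1 X203.685 Y42.893
M5
G0 X123.239 Y149.998
M4 S661
G1 X236.033 Y149.998 F1129
G1 X236.033 Y71.339
G1 X123.239 Y71.339
G1 X123.239 Y149.998
M5
G0 X134.055 Y138.278
M4 S480
G1 X218.465 Y138.278 F1677
G1 X218.465 Y96.554
G1 X134.055 Y96.554
G1 X134.055 Y138.278
M5
G0 X0.000 Y0.000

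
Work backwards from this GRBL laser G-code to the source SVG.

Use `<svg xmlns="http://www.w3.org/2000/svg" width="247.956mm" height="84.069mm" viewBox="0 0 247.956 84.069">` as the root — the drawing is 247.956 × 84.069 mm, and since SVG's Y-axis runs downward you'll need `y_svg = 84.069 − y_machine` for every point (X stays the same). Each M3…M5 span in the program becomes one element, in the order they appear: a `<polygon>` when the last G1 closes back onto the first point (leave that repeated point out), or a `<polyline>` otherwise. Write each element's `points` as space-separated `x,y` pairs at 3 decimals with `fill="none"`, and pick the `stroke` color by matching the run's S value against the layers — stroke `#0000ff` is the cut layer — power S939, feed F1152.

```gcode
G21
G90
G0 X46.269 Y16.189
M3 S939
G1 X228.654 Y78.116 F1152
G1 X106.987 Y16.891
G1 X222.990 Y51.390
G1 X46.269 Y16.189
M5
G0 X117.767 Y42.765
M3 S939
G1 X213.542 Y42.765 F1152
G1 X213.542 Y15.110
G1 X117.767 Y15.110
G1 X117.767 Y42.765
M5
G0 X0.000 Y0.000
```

<svg xmlns="http://www.w3.org/2000/svg" width="247.956mm" height="84.069mm" viewBox="0 0 247.956 84.069">
  <polygon points="46.269,67.880 228.654,5.953 106.987,67.178 222.990,32.679" fill="none" stroke="#0000ff"/>
  <polygon points="117.767,41.304 213.542,41.304 213.542,68.959 117.767,68.959" fill="none" stroke="#0000ff"/>
</svg>

Machine Y-up, SVG Y-down with viewBox height 84.069, so y_svg = 84.069 − y_machine; X carries over. Every run uses S939, so all elements get stroke `#0000ff` (cut).

Run 1: The run returns to its start, so emit a `<polygon>` with points (Y-flipped): 46.269,67.880 228.654,5.953 106.987,67.178 222.990,32.679.

Run 2: The run returns to its start, so emit a `<polygon>` with points (Y-flipped): 117.767,41.304 213.542,41.304 213.542,68.959 117.767,68.959.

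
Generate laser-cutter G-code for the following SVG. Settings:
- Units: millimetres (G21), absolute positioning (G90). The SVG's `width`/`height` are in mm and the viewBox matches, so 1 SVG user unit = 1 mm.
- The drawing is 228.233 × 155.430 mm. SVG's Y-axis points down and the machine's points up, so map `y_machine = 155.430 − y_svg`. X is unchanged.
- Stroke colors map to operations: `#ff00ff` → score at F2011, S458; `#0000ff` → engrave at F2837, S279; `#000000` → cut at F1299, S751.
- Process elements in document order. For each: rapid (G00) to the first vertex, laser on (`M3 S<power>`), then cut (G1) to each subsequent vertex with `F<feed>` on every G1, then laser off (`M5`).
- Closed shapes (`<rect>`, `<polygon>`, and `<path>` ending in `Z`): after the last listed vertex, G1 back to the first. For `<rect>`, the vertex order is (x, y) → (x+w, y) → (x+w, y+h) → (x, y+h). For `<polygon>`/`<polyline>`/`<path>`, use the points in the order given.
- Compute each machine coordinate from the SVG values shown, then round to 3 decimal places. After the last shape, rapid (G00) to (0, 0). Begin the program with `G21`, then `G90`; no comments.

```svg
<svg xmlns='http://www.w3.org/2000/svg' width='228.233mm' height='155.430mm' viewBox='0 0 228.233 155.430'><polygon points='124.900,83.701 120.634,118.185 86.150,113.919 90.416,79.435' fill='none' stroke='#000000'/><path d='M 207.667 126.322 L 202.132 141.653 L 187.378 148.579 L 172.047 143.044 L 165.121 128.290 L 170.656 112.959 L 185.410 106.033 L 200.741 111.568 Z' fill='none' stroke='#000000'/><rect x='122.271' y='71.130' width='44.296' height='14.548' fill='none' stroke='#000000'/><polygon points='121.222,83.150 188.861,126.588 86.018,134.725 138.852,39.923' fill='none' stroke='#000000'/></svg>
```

Since the viewBox matches the mm dimensions, user units are millimetres directly. The only transform is the Y-flip y_m = 155.430 − y_svg.

Shape 1 is a regular polygon drawn with `<polygon>`. Its stroke #000000 means cut at S751, F1299. After flipping Y the toolpath is (124.900,71.729) → (120.634,37.245) → (86.150,41.511) → (90.416,75.995) → (124.900,71.729), returning to the start.

Shape 2 is a regular polygon drawn with `<path>`. Its stroke #000000 means cut at S751, F1299. After flipping Y the toolpath is (207.667,29.108) → (202.132,13.777) → (187.378,6.851) → (172.047,12.386) → (165.121,27.140) → (170.656,42.471) → (185.410,49.397) → (200.741,43.862) → (207.667,29.108), returning to the start.

Shape 3 is a rectangle drawn with `<rect>`. Its stroke #000000 means cut at S751, F1299. After flipping Y the toolpath is (122.271,84.300) → (166.567,84.300) → (166.567,69.752) → (122.271,69.752) → (122.271,84.300), returning to the start.

Shape 4 is a closed polygon drawn with `<polygon>`. Its stroke #000000 means cut at S751, F1299. After flipping Y the toolpath is (121.222,72.280) → (188.861,28.842) → (86.018,20.705) → (138.852,115.507) → (121.222,72.280), returning to the start.

G21
G90
G00 X124.900 Y71.729
M3 S751
G1 X120.634 Y37.245 F1299
G1 X86.150 Y41.511 F1299
G1 X90.416 Y75.995 F1299
G1 X124.900 Y71.729 F1299
M5
G00 X207.667 Y29.108
M3 S751
G1 X202.132 Y13.777 F1299
G1 X187.378 Y6.851 F1299
G1 X172.047 Y12.386 F1299
G1 X165.121 Y27.140 F1299
G1 X170.656 Y42.471 F1299
G1 X185.410 Y49.397 F1299
G1 X200.741 Y43.862 F1299
G1 X207.667 Y29.108 F1299
M5
G00 X122.271 Y84.300
M3 S751
G1 X166.567 Y84.300 F1299
G1 X166.567 Y69.752 F1299
G1 X122.271 Y69.752 F1299
G1 X122.271 Y84.300 F1299
M5
G00 X121.222 Y72.280
M3 S751
G1 X188.861 Y28.842 F1299
G1 X86.018 Y20.705 F1299
G1 X138.852 Y115.507 F1299
G1 X121.222 Y72.280 F1299
M5
G00 X0.000 Y0.000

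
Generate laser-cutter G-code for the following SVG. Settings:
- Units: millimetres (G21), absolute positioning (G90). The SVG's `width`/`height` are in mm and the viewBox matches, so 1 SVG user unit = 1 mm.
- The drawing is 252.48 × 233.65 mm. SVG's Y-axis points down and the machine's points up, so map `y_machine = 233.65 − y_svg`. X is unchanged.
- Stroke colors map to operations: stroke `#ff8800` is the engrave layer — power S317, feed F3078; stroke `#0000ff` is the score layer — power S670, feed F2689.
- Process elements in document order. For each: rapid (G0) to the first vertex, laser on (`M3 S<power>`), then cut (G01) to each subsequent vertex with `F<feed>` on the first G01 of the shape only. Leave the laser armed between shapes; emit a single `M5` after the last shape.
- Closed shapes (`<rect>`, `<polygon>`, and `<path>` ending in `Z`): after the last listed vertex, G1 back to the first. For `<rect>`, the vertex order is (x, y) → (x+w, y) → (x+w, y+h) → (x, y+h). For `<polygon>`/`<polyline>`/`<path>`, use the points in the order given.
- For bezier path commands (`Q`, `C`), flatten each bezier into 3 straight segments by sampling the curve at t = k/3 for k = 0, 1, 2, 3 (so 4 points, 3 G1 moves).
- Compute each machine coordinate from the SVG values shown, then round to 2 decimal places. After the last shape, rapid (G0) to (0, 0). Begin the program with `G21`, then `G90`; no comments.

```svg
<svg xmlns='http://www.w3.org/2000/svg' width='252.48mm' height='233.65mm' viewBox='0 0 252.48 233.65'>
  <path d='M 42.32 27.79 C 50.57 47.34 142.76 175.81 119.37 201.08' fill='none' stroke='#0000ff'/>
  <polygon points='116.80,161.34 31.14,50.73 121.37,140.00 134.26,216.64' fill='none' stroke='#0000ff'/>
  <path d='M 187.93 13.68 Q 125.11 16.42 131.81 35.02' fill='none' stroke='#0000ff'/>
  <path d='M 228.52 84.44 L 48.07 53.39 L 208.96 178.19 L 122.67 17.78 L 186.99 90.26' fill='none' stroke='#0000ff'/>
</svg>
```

G21
G90
G0 X42.32 Y205.86
M3 S670
G01 X71.16 Y157.86 F2689
G01 X111.62 Y84.38
G01 X119.37 Y32.57
G0 X116.80 Y72.31
M3 S670
G01 X31.14 Y182.92 F2689
G01 X121.37 Y93.65
G01 X134.26 Y17.01
G01 X116.80 Y72.31
G0 X187.93 Y219.97
M3 S670
G01 X153.77 Y216.38 F2689
G01 X135.07 Y209.27
G01 X131.81 Y198.63
G0 X228.52 Y149.21
M3 S670
G01 X48.07 Y180.26 F2689
G01 X208.96 Y55.46
G01 X122.67 Y215.87
G01 X186.99 Y143.39
M5
G0 X0.00 Y0.00

viewBox `0 0 252.48 233.65` with mm width/height → 1 unit = 1 mm. Flip: y_m = 233.65 − y_svg.

**Shape 1** — `<path>` cubic bezier, stroke `#0000ff` → score (S670, F2689). Control points (SVG): P0=(42.32,27.79), P1=(50.57,47.34), P2=(142.76,175.81), P3=(119.37,201.08); sampled at t=k/3. Machine vertices: (42.32,205.86) → (71.16,157.86) → (111.62,84.38) → (119.37,32.57). Open path.

**Shape 2** — `<polygon>` closed polygon, stroke `#0000ff` → score (S670, F2689). Machine vertices: (116.80,72.31) → (31.14,182.92) → (121.37,93.65) → (134.26,17.01) → (116.80,72.31). Closed: final G1 returns to the first vertex.

**Shape 3** — `<path>` quadratic bezier, stroke `#0000ff` → score (S670, F2689). Control points (SVG): P0=(187.93,13.68), P1=(125.11,16.42), P2=(131.81,35.02); sampled at t=k/3. Machine vertices: (187.93,219.97) → (153.77,216.38) → (135.07,209.27) → (131.81,198.63). Open path.

**Shape 4** — `<path>` open polyline, stroke `#0000ff` → score (S670, F2689). Machine vertices: (228.52,149.21) → (48.07,180.26) → (208.96,55.46) → (122.67,215.87) → (186.99,143.39). Open path.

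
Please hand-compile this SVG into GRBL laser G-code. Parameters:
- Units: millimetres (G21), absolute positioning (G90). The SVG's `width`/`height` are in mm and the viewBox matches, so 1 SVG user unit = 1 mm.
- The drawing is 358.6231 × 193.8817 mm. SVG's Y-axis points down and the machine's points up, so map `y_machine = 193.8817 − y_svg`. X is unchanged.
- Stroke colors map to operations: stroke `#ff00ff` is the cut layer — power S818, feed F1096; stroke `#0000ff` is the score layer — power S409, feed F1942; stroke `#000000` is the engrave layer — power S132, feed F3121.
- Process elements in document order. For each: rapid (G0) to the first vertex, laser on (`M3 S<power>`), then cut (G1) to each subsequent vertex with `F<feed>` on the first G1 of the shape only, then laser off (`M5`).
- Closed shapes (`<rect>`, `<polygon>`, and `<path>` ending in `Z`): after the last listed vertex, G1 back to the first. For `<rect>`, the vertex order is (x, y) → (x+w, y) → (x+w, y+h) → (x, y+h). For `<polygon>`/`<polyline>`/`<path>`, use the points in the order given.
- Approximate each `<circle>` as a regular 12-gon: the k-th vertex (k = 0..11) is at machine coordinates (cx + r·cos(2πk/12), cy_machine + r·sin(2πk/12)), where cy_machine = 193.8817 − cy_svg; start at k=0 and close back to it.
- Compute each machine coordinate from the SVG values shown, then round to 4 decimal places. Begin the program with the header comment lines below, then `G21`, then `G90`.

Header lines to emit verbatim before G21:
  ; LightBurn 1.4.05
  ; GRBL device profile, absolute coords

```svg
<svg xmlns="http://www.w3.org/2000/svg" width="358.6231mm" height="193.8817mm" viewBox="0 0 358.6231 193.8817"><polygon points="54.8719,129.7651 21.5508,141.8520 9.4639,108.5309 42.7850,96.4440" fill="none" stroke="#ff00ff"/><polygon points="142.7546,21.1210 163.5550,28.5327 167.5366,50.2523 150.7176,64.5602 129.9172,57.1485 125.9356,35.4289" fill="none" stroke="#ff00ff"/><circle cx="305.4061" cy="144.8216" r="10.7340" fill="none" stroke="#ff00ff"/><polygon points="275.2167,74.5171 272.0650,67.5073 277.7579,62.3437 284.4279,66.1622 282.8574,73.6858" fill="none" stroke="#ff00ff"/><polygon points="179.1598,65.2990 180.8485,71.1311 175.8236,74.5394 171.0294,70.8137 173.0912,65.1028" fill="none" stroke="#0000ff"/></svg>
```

; LightBurn 1.4.05
; GRBL device profile, absolute coords
G21
G90
G0 X54.8719 Y64.1166
M3 S818
G1 X21.5508 Y52.0297 F1096
G1 X9.4639 Y85.3508
G1 X42.7850 Y97.4377
G1 X54.8719 Y64.1166
M5
G0 X142.7546 Y172.7607
M3 S818
G1 X163.5550 Y165.3490 F1096
G1 X167.5366 Y143.6294
G1 X150.7176 Y129.3215
G1 X129.9172 Y136.7332
G1 X125.9356 Y158.4528
G1 X142.7546 Y172.7607
M5
G0 X316.1401 Y49.0601
M3 S818
G1 X314.7020 Y54.4271 F1096
G1 X310.7731 Y58.3560
G1 X305.4061 Y59.7941
G1 X300.0391 Y58.3560
G1 X296.1102 Y54.4271
G1 X294.6721 Y49.0601
G1 X296.1102 Y43.6931
G1 X300.0391 Y39.7642
G1 X305.4061 Y38.3261
G1 X310.7731 Y39.7642
G1 X314.7020 Y43.6931
G1 X316.1401 Y49.0601
M5
G0 X275.2167 Y119.3646
M3 S818
G1 X272.0650 Y126.3744 F1096
G1 X277.7579 Y131.5380
G1 X284.4279 Y127.7195
G1 X282.8574 Y120.1959
G1 X275.2167 Y119.3646
M5
G0 X179.1598 Y128.5827
M3 S409
G1 X180.8485 Y122.7506 F1942
G1 X175.8236 Y119.3423
G1 X171.0294 Y123.0680
G1 X173.0912 Y128.7789
G1 X179.1598 Y128.5827
M5

viewBox `0 0 358.6231 193.8817` with mm width/height → 1 unit = 1 mm. Flip: y_m = 193.8817 − y_svg.

**Shape 1** — `<polygon>` regular polygon, stroke `#ff00ff` → cut (S818, F1096). Machine vertices: (54.8719,64.1166) → (21.5508,52.0297) → (9.4639,85.3508) → (42.7850,97.4377) → (54.8719,64.1166). Closed: final G1 returns to the first vertex.

**Shape 2** — `<polygon>` regular polygon, stroke `#ff00ff` → cut (S818, F1096). Machine vertices: (142.7546,172.7607) → (163.5550,165.3490) → (167.5366,143.6294) → (150.7176,129.3215) → (129.9172,136.7332) → (125.9356,158.4528) → (142.7546,172.7607). Closed: final G1 returns to the first vertex.

**Shape 3** — `<circle>` circle, stroke `#ff00ff` → cut (S818, F1096). Machine vertices: (316.1401,49.0601) → (314.7020,54.4271) → (310.7731,58.3560) → (305.4061,59.7941) → (300.0391,58.3560) → (296.1102,54.4271) → (294.6721,49.0601) → (296.1102,43.6931) → (300.0391,39.7642) → (305.4061,38.3261) → (310.7731,39.7642) → (314.7020,43.6931) → (316.1401,49.0601). Closed: final G1 returns to the first vertex.

**Shape 4** — `<polygon>` regular polygon, stroke `#ff00ff` → cut (S818, F1096). Machine vertices: (275.2167,119.3646) → (272.0650,126.3744) → (277.7579,131.5380) → (284.4279,127.7195) → (282.8574,120.1959) → (275.2167,119.3646). Closed: final G1 returns to the first vertex.

**Shape 5** — `<polygon>` regular polygon, stroke `#0000ff` → score (S409, F1942). Machine vertices: (179.1598,128.5827) → (180.8485,122.7506) → (175.8236,119.3423) → (171.0294,123.0680) → (173.0912,128.7789) → (179.1598,128.5827). Closed: final G1 returns to the first vertex.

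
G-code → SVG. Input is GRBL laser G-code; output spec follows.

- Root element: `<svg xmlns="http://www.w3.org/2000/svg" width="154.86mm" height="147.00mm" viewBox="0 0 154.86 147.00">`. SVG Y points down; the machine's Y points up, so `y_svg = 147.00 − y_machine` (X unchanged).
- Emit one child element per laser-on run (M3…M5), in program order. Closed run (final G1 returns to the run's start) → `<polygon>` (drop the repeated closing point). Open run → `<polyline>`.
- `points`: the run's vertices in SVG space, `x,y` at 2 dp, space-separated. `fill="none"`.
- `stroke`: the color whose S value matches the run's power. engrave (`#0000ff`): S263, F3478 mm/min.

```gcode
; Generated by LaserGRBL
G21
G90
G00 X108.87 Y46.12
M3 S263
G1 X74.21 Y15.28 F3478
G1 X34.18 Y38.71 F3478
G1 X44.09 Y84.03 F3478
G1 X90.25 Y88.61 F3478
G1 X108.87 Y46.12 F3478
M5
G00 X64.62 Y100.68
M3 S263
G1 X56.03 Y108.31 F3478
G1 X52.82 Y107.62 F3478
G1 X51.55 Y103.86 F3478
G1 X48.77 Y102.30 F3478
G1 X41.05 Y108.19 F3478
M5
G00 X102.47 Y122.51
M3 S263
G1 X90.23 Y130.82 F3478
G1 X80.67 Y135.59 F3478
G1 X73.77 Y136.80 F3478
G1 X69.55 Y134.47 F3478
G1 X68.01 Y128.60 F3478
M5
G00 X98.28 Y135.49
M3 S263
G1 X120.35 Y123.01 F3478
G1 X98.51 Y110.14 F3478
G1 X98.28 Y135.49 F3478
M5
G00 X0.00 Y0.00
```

<svg xmlns="http://www.w3.org/2000/svg" width="154.86mm" height="147.00mm" viewBox="0 0 154.86 147.00">
  <polygon points="108.87,100.88 74.21,131.72 34.18,108.29 44.09,62.97 90.25,58.39" fill="none" stroke="#0000ff"/>
  <polyline points="64.62,46.32 56.03,38.69 52.82,39.38 51.55,43.14 48.77,44.70 41.05,38.81" fill="none" stroke="#0000ff"/>
  <polyline points="102.47,24.49 90.23,16.18 80.67,11.41 73.77,10.20 69.55,12.53 68.01,18.40" fill="none" stroke="#0000ff"/>
  <polygon points="98.28,11.51 120.35,23.99 98.51,36.86" fill="none" stroke="#0000ff"/>
</svg>

y_svg = 147.00 − y_m. Every run uses S263, so all elements get stroke `#0000ff` (engrave).

[1] closed run; points: 108.87,100.88 74.21,131.72 34.18,108.29 44.09,62.97 90.25,58.39

[2] open run; points: 64.62,46.32 56.03,38.69 52.82,39.38 51.55,43.14 48.77,44.70 41.05,38.81

[3] open run; points: 102.47,24.49 90.23,16.18 80.67,11.41 73.77,10.20 69.55,12.53 68.01,18.40

[4] closed run; points: 98.28,11.51 120.35,23.99 98.51,36.86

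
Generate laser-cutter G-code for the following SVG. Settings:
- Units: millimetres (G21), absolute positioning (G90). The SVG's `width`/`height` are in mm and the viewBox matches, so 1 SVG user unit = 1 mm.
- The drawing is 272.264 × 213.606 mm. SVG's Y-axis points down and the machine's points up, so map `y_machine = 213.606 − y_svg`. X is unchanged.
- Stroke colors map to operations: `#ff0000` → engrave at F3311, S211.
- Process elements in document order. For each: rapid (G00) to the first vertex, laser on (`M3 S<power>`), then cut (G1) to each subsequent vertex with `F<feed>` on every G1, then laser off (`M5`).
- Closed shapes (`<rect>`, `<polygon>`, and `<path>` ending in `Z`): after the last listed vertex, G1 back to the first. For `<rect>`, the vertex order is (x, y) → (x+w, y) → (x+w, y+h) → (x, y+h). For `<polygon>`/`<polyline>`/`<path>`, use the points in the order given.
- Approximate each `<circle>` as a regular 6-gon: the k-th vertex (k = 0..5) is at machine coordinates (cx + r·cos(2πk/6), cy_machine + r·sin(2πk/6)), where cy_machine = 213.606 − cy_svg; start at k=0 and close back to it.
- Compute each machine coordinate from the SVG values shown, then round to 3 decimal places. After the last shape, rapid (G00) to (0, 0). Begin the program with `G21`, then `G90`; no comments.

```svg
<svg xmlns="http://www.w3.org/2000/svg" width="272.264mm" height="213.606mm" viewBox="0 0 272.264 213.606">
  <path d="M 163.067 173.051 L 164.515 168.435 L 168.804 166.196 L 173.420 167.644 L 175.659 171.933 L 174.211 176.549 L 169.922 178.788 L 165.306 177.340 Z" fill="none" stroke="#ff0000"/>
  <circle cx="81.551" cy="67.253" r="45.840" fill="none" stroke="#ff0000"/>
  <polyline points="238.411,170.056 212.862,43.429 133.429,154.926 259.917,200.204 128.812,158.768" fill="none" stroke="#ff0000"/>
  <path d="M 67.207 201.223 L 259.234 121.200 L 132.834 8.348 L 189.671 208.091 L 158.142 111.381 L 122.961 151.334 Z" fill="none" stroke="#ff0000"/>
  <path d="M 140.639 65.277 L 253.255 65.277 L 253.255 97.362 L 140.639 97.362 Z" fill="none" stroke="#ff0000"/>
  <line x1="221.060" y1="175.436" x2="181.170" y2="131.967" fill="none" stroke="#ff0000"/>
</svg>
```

G21
G90
G00 X163.067 Y40.555
M3 S211
G1 X164.515 Y45.171 F3311
G1 X168.804 Y47.410 F3311
G1 X173.420 Y45.962 F3311
G1 X175.659 Y41.673 F3311
G1 X174.211 Y37.057 F3311
G1 X169.922 Y34.818 F3311
G1 X165.306 Y36.266 F3311
G1 X163.067 Y40.555 F3311
M5
G00 X127.391 Y146.353
M3 S211
G1 X104.471 Y186.052 F3311
G1 X58.631 Y186.052 F3311
G1 X35.711 Y146.353 F3311
G1 X58.631 Y106.654 F3311
G1 X104.471 Y106.654 F3311
G1 X127.391 Y146.353 F3311
M5
G00 X238.411 Y43.550
M3 S211
G1 X212.862 Y170.177 F3311
G1 X133.429 Y58.680 F3311
G1 X259.917 Y13.402 F3311
G1 X128.812 Y54.838 F3311
M5
G00 X67.207 Y12.383
M3 S211
G1 X259.234 Y92.406 F3311
G1 X132.834 Y205.258 F3311
G1 X189.671 Y5.515 F3311
G1 X158.142 Y102.225 F3311
G1 X122.961 Y62.272 F3311
G1 X67.207 Y12.383 F3311
M5
G00 X140.639 Y148.329
M3 S211
G1 X253.255 Y148.329 F3311
G1 X253.255 Y116.244 F3311
G1 X140.639 Y116.244 F3311
G1 X140.639 Y148.329 F3311
M5
G00 X221.060 Y38.170
M3 S211
G1 X181.170 Y81.639 F3311
M5
G00 X0.000 Y0.000

viewBox `0 0 272.264 213.606` with mm width/height → 1 unit = 1 mm. Flip: y_m = 213.606 − y_svg.

**Shape 1** — `<path>` regular polygon, stroke `#ff0000` → engrave (S211, F3311). Machine vertices: (163.067,40.555) → (164.515,45.171) → (168.804,47.410) → (173.420,45.962) → (175.659,41.673) → (174.211,37.057) → (169.922,34.818) → (165.306,36.266) → (163.067,40.555). Closed: final G1 returns to the first vertex.

**Shape 2** — `<circle>` circle, stroke `#ff0000` → engrave (S211, F3311). Machine vertices: (127.391,146.353) → (104.471,186.052) → (58.631,186.052) → (35.711,146.353) → (58.631,106.654) → (104.471,106.654) → (127.391,146.353). Closed: final G1 returns to the first vertex.

**Shape 3** — `<polyline>` open polyline, stroke `#ff0000` → engrave (S211, F3311). Machine vertices: (238.411,43.550) → (212.862,170.177) → (133.429,58.680) → (259.917,13.402) → (128.812,54.838). Open path.

**Shape 4** — `<path>` closed polygon, stroke `#ff0000` → engrave (S211, F3311). Machine vertices: (67.207,12.383) → (259.234,92.406) → (132.834,205.258) → (189.671,5.515) → (158.142,102.225) → (122.961,62.272) → (67.207,12.383). Closed: final G1 returns to the first vertex.

**Shape 5** — `<path>` rectangle, stroke `#ff0000` → engrave (S211, F3311). Machine vertices: (140.639,148.329) → (253.255,148.329) → (253.255,116.244) → (140.639,116.244) → (140.639,148.329). Closed: final G1 returns to the first vertex.

**Shape 6** — `<line>` line segment, stroke `#ff0000` → engrave (S211, F3311). Machine vertices: (221.060,38.170) → (181.170,81.639). Open path.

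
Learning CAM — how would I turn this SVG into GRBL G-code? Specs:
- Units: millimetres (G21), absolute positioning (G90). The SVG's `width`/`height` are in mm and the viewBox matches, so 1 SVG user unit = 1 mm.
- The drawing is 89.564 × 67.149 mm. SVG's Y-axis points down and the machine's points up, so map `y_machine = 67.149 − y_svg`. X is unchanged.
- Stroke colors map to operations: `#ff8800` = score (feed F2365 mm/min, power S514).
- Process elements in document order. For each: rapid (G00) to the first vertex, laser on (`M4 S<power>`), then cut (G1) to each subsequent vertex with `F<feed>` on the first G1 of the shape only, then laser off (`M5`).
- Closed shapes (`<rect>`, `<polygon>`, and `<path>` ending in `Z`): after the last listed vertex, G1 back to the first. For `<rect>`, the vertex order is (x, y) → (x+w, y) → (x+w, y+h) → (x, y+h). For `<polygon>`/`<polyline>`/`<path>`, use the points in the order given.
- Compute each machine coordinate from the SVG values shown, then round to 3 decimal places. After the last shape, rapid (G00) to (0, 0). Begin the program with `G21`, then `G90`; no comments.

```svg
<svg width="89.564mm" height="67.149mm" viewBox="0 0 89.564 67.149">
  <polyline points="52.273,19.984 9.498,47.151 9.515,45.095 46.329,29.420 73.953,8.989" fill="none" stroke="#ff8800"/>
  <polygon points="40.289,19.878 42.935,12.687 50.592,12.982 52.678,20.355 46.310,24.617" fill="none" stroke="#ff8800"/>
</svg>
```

1 u = 1 mm; y_m = 67.149 − y.

[1] `<polyline>` open polyline, #ff8800→score S514 F2365: (52.273,47.165) → (9.498,19.998) → (9.515,22.054) → (46.329,37.729) → (73.953,58.160)

[2] `<polygon>` regular polygon, #ff8800→score S514 F2365: (40.289,47.271) → (42.935,54.462) → (50.592,54.167) → (52.678,46.794) → (46.310,42.532) → (40.289,47.271) (closed)

G21
G90
G00 X52.273 Y47.165
M4 S514
G1 X9.498 Y19.998 F2365
G1 X9.515 Y22.054
G1 X46.329 Y37.729
G1 X73.953 Y58.160
M5
G00 X40.289 Y47.271
M4 S514
G1 X42.935 Y54.462 F2365
G1 X50.592 Y54.167
G1 X52.678 Y46.794
G1 X46.310 Y42.532
G1 X40.289 Y47.271
M5
G00 X0.000 Y0.000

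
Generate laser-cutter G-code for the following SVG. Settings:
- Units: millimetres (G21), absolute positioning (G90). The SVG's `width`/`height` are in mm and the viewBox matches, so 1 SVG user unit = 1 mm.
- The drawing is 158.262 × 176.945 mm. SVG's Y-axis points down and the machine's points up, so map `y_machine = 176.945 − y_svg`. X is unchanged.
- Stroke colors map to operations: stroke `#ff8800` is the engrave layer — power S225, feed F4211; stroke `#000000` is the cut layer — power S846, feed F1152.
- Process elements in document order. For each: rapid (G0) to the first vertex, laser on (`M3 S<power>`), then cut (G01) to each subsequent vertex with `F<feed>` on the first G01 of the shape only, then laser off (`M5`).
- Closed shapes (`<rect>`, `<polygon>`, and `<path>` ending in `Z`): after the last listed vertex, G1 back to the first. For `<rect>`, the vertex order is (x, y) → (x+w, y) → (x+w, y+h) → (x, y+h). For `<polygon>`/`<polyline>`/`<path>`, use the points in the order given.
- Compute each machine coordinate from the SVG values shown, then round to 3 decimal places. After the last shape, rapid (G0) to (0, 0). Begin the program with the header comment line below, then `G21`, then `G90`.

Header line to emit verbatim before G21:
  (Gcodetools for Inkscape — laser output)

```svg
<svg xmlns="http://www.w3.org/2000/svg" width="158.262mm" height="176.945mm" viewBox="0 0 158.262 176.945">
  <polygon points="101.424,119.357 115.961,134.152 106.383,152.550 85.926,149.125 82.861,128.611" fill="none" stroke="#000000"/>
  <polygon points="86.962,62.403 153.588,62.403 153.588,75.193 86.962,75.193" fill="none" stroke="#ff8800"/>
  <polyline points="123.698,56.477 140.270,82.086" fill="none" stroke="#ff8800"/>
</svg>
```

(Gcodetools for Inkscape — laser output)
G21
G90
G0 X101.424 Y57.588
M3 S846
G01 X115.961 Y42.793 F1152
G01 X106.383 Y24.395
G01 X85.926 Y27.820
G01 X82.861 Y48.334
G01 X101.424 Y57.588
M5
G0 X86.962 Y114.542
M3 S225
G01 X153.588 Y114.542 F4211
G01 X153.588 Y101.752
G01 X86.962 Y101.752
G01 X86.962 Y114.542
M5
G0 X123.698 Y120.468
M3 S225
G01 X140.270 Y94.859 F4211
M5
G0 X0.000 Y0.000

1 u = 1 mm; y_m = 176.945 − y.

[1] `<polygon>` regular polygon, #000000→cut S846 F1152: (101.424,57.588) → (115.961,42.793) → (106.383,24.395) → (85.926,27.820) → (82.861,48.334) → (101.424,57.588) (closed)

[2] `<polygon>` rectangle, #ff8800→engrave S225 F4211: (86.962,114.542) → (153.588,114.542) → (153.588,101.752) → (86.962,101.752) → (86.962,114.542) (closed)

[3] `<polyline>` line segment, #ff8800→engrave S225 F4211: (123.698,120.468) → (140.270,94.859)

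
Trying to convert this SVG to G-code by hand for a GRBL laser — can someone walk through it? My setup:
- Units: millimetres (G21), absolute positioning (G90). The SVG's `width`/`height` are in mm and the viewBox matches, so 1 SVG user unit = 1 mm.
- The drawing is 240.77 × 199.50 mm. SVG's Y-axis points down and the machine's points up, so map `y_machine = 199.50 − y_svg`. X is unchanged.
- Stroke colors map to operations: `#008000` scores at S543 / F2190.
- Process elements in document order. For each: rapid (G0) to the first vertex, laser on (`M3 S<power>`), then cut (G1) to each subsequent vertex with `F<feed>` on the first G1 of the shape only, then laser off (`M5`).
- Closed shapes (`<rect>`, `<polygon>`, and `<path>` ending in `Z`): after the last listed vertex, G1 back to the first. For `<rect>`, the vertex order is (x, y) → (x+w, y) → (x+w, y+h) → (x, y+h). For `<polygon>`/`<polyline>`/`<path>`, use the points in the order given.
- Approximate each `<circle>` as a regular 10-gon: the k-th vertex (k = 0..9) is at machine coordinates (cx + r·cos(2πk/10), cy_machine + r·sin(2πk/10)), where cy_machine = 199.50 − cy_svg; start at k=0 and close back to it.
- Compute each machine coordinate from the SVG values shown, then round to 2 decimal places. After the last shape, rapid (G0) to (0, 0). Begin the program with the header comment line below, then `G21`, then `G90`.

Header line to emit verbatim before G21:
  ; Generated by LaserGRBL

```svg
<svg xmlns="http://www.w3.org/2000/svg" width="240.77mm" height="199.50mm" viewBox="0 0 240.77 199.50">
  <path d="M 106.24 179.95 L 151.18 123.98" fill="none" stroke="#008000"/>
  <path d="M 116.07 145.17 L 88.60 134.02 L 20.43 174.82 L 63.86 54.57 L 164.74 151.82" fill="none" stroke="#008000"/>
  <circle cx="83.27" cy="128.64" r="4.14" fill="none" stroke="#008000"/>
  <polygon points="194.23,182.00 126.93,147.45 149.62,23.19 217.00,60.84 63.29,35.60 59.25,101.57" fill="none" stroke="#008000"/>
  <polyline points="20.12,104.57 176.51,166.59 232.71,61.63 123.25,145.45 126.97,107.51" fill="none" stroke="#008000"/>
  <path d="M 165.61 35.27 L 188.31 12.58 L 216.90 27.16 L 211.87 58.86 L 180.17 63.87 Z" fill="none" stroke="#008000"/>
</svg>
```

; Generated by LaserGRBL
G21
G90
G0 X106.24 Y19.55
M3 S543
G1 X151.18 Y75.52 F2190
M5
G0 X116.07 Y54.33
M3 S543
G1 X88.60 Y65.48 F2190
G1 X20.43 Y24.68
G1 X63.86 Y144.93
G1 X164.74 Y47.68
M5
G0 X87.41 Y70.86
M3 S543
G1 X86.62 Y73.29 F2190
G1 X84.55 Y74.80
G1 X81.99 Y74.80
G1 X79.92 Y73.29
G1 X79.13 Y70.86
G1 X79.92 Y68.43
G1 X81.99 Y66.92
G1 X84.55 Y66.92
G1 X86.62 Y68.43
G1 X87.41 Y70.86
M5
G0 X194.23 Y17.50
M3 S543
G1 X126.93 Y52.05 F2190
G1 X149.62 Y176.31
G1 X217.00 Y138.66
G1 X63.29 Y163.90
G1 X59.25 Y97.93
G1 X194.23 Y17.50
M5
G0 X20.12 Y94.93
M3 S543
G1 X176.51 Y32.91 F2190
G1 X232.71 Y137.87
G1 X123.25 Y54.05
G1 X126.97 Y91.99
M5
G0 X165.61 Y164.23
M3 S543
G1 X188.31 Y186.92 F2190
G1 X216.90 Y172.34
G1 X211.87 Y140.64
G1 X180.17 Y135.63
G1 X165.61 Y164.23
M5
G0 X0.00 Y0.00

viewBox `0 0 240.77 199.50` with mm width/height → 1 unit = 1 mm. Flip: y_m = 199.50 − y_svg.

**Shape 1** — `<path>` line segment, stroke `#008000` → score (S543, F2190). Machine vertices: (106.24,19.55) → (151.18,75.52). Open path.

**Shape 2** — `<path>` open polyline, stroke `#008000` → score (S543, F2190). Machine vertices: (116.07,54.33) → (88.60,65.48) → (20.43,24.68) → (63.86,144.93) → (164.74,47.68). Open path.

**Shape 3** — `<circle>` circle, stroke `#008000` → score (S543, F2190). Machine vertices: (87.41,70.86) → (86.62,73.29) → (84.55,74.80) → (81.99,74.80) → (79.92,73.29) → (79.13,70.86) → (79.92,68.43) → (81.99,66.92) → (84.55,66.92) → (86.62,68.43) → (87.41,70.86). Closed: final G1 returns to the first vertex.

**Shape 4** — `<polygon>` closed polygon, stroke `#008000` → score (S543, F2190). Machine vertices: (194.23,17.50) → (126.93,52.05) → (149.62,176.31) → (217.00,138.66) → (63.29,163.90) → (59.25,97.93) → (194.23,17.50). Closed: final G1 returns to the first vertex.

**Shape 5** — `<polyline>` open polyline, stroke `#008000` → score (S543, F2190). Machine vertices: (20.12,94.93) → (176.51,32.91) → (232.71,137.87) → (123.25,54.05) → (126.97,91.99). Open path.

**Shape 6** — `<path>` regular polygon, stroke `#008000` → score (S543, F2190). Machine vertices: (165.61,164.23) → (188.31,186.92) → (216.90,172.34) → (211.87,140.64) → (180.17,135.63) → (165.61,164.23). Closed: final G1 returns to the first vertex.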